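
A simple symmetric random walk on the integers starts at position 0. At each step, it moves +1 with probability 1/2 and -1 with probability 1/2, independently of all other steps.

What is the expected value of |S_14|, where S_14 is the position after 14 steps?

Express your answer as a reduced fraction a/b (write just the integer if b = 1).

Answer: 3003/1024

Derivation:
S_14 takes values m ≡ 0 (mod 2) with |m| ≤ 14; P(S_14=m) = C(14,(14+m)/2)/2^14.
Total paths: 2^14 = 16384
Distribution: P(S=-14)=1/16384, P(S=-12)=14/16384, P(S=-10)=91/16384, P(S=-8)=364/16384, P(S=-6)=1001/16384, P(S=-4)=2002/16384, P(S=-2)=3003/16384, P(S=0)=3432/16384, P(S=2)=3003/16384, P(S=4)=2002/16384, P(S=6)=1001/16384, P(S=8)=364/16384, P(S=10)=91/16384, P(S=12)=14/16384, P(S=14)=1/16384
E[|S_14|] = Σ_m |m|·P(S_14=m) = 48048/16384 = 3003/1024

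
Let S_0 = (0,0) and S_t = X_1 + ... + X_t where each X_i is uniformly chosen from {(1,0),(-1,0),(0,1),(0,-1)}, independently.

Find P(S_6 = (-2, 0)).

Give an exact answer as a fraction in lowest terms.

Answer: 225/4096

Derivation:
Let h be the number of horizontal steps (so 6-h are vertical). To end at (-2,0) need (h-2)/2 right-steps and ((6-h)+0)/2 up-steps.
Sum over h with 2 ≤ h ≤ 6, h ≡ 0 (mod 2), 6-h ≡ 0 (mod 2):
h=2: C(6,2)·C(2,0)·C(4,2) = 15·1·6 = 90
h=4: C(6,4)·C(4,1)·C(2,1) = 15·4·2 = 120
h=6: C(6,6)·C(6,2)·C(0,0) = 1·15·1 = 15
Total favorable: 225
Total paths: 4^6 = 4096
P = 225/4096 = 225/4096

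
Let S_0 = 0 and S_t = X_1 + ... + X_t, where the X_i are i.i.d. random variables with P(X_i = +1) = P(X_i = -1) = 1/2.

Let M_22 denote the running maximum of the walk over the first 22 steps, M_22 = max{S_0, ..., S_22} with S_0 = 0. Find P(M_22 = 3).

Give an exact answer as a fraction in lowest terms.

Let M_22 = max(S_0,...,S_22). Use the reflection principle: for j ≥ 1, #{paths with M_22 ≥ j} = #{S_22 ≥ j} + #{S_22 ≥ j+1}.
By reflection, #{M_22 ≥ 3} = #{S_22 ≥ 3} + #{S_22 ≥ 4} = 1097790 + 1097790 = 2195580.
#{M_22 ≥ 4} = #{S_22 ≥ 4} + #{S_22 ≥ 5} = 1097790 + 600370 = 1698160.
#{M_22 = 3} = 2195580 - 1698160 = 497420.
P(M_22 = 3) = 497420/4194304 = 124355/1048576

Answer: 124355/1048576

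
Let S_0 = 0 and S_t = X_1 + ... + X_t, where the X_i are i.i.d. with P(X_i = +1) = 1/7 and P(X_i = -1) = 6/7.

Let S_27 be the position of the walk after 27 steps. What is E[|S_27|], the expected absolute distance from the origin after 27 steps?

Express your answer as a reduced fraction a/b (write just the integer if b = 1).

Answer: 25863482693063606391225/1341068619663964900807

Derivation:
S_27 takes values m ≡ 1 (mod 2) with |m| ≤ 27; P(S_27=m) = C(27,(27+m)/2) · (1/7)^((27+m)/2) · (6/7)^((27-m)/2).
Distribution: P(S=-27)=1023490369077469249536/65712362363534280139543, P(S=-25)=4605706660848611622912/65712362363534280139543, P(S=-23)=9979031098505325182976/65712362363534280139543, P(S=-21)=13859765414590729420800/65712362363534280139543, P(S=-19)=13859765414590729420800/65712362363534280139543, P(S=-17)=10625820151186225889280/65712362363534280139543, P(S=-15)=6493556759058249154560/65712362363534280139543, P(S=-13)=3246778379529124577280/65712362363534280139543, P(S=-11)=1352824324803801907200/65712362363534280139543, P(S=-9)=475993743912448819200/65712362363534280139543, P(S=-7)=142798123173734645760/65712362363534280139543, P(S=-5)=36781334756871045120/65712362363534280139543, P(S=-3)=8173629945971343360/65712362363534280139543, P(S=-1)=1571851912686796800/65712362363534280139543, P(S=1)=261975318781132800/65712362363534280139543, P(S=3)=37840879379496960/65712362363534280139543, P(S=5)=4730109922437120/65712362363534280139543, P(S=7)=510109893596160/65712362363534280139543, P(S=9)=47232397555200/65712362363534280139543, P(S=11)=3728873491200/65712362363534280139543, P(S=13)=248591566080/65712362363534280139543, P(S=15)=13810642560/65712362363534280139543, P(S=17)=627756480/65712362363534280139543, P(S=19)=22744800/65712362363534280139543, P(S=21)=631800/65712362363534280139543, P(S=23)=12636/65712362363534280139543, P(S=25)=162/65712362363534280139543, P(S=27)=1/65712362363534280139543
E[|S_27|] = Σ_m |m|·P(S_27=m) = 25863482693063606391225/1341068619663964900807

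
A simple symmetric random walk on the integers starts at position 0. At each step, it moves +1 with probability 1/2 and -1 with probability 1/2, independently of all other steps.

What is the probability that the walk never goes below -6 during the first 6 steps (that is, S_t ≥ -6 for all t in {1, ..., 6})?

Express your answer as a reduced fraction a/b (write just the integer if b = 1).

Let f(t,s) = #length-t paths at position s with S_1..S_t all ≥ -6.
f(t,s) = f(t-1,s-1) + f(t-1,s+1) for s ≥ -6; f(t,s) = 0 for s < -6.
t=0: f(0,0)=1
t=1: f(1,-1)=1 f(1,1)=1
t=2: f(2,-2)=1 f(2,0)=2 f(2,2)=1
t=3: f(3,-3)=1 f(3,-1)=3 f(3,1)=3 f(3,3)=1
t=4: f(4,-4)=1 f(4,-2)=4 f(4,0)=6 f(4,2)=4 f(4,4)=1
t=5: f(5,-5)=1 f(5,-3)=5 f(5,-1)=10 f(5,1)=10 f(5,3)=5 f(5,5)=1
t=6: f(6,-6)=1 f(6,-4)=6 f(6,-2)=15 f(6,0)=20 f(6,2)=15 f(6,4)=6 f(6,6)=1
Σ_s f(6,s) = 64
P = 64/64 = 1

Answer: 1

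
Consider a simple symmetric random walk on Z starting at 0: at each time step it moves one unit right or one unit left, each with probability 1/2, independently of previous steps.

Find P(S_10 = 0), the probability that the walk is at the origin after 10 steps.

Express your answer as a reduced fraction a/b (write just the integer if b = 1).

Answer: 63/256

Derivation:
To return to 0 after 10 steps: need exactly 5 steps of +1 and 5 of -1.
Favorable paths: C(10,5) = 252
Total paths: 2^10 = 1024
P = 252/1024 = 63/256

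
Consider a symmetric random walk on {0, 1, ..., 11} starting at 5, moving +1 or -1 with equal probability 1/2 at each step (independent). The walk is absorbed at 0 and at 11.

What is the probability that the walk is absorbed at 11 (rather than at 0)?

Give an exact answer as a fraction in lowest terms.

Answer: 5/11

Derivation:
Symmetric walk (p = 1/2): the harmonic-function argument gives P(hit 11 before 0 | start at 5) = a/N.
P = 5/11 = 5/11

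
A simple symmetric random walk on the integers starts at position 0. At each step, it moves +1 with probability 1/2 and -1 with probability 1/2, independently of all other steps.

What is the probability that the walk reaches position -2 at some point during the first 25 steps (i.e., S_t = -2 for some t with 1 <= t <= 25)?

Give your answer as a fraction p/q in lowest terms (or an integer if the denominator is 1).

Count via complement. Let g(t,s) = #length-t paths at position s with S_1..S_t all ≠ -2.
g(t,s) = g(t-1,s-1) + g(t-1,s+1) for s ≠ -2; g(t,-2) = 0.
t=0: g(0,0)=1
t=1: g(1,-1)=1 g(1,1)=1
t=2: g(2,0)=2 g(2,2)=1
t=3: g(3,-1)=2 g(3,1)=3 g(3,3)=1
t=4: g(4,0)=5 g(4,2)=4 g(4,4)=1
t=5: g(5,-1)=5 g(5,1)=9 g(5,3)=5 g(5,5)=1
t=6: g(6,0)=14 g(6,2)=14 g(6,4)=6 g(6,6)=1
t=7: g(7,-1)=14 g(7,1)=28 g(7,3)=20 g(7,5)=7 g(7,7)=1
t=8: g(8,0)=42 g(8,2)=48 g(8,4)=27 g(8,6)=8 g(8,8)=1
t=9: g(9,-1)=42 g(9,1)=90 g(9,3)=75 g(9,5)=35 g(9,7)=9 g(9,9)=1
t=10: g(10,0)=132 g(10,2)=165 g(10,4)=110 g(10,6)=44 g(10,8)=10 g(10,10)=1
t=11: g(11,-1)=132 g(11,1)=297 g(11,3)=275 g(11,5)=154 g(11,7)=54 g(11,9)=11 g(11,11)=1
t=12: g(12,0)=429 g(12,2)=572 g(12,4)=429 g(12,6)=208 g(12,8)=65 g(12,10)=12 g(12,12)=1
t=13: g(13,-1)=429 g(13,1)=1001 g(13,3)=1001 g(13,5)=637 g(13,7)=273 g(13,9)=77 g(13,11)=13 g(13,13)=1
t=14: g(14,0)=1430 g(14,2)=2002 g(14,4)=1638 g(14,6)=910 g(14,8)=350 g(14,10)=90 g(14,12)=14 g(14,14)=1
t=15: g(15,-1)=1430 g(15,1)=3432 g(15,3)=3640 g(15,5)=2548 g(15,7)=1260 g(15,9)=440 g(15,11)=104 g(15,13)=15 g(15,15)=1
t=16: g(16,0)=4862 g(16,2)=7072 g(16,4)=6188 g(16,6)=3808 g(16,8)=1700 g(16,10)=544 g(16,12)=119 g(16,14)=16 g(16,16)=1
t=17: g(17,-1)=4862 g(17,1)=11934 g(17,3)=13260 g(17,5)=9996 g(17,7)=5508 g(17,9)=2244 g(17,11)=663 g(17,13)=135 g(17,15)=17 g(17,17)=1
t=18: g(18,0)=16796 g(18,2)=25194 g(18,4)=23256 g(18,6)=15504 g(18,8)=7752 g(18,10)=2907 g(18,12)=798 g(18,14)=152 g(18,16)=18 g(18,18)=1
t=19: g(19,-1)=16796 g(19,1)=41990 g(19,3)=48450 g(19,5)=38760 g(19,7)=23256 g(19,9)=10659 g(19,11)=3705 g(19,13)=950 g(19,15)=170 g(19,17)=19 g(19,19)=1
t=20: g(20,0)=58786 g(20,2)=90440 g(20,4)=87210 g(20,6)=62016 g(20,8)=33915 g(20,10)=14364 g(20,12)=4655 g(20,14)=1120 g(20,16)=189 g(20,18)=20 g(20,20)=1
t=21: g(21,-1)=58786 g(21,1)=149226 g(21,3)=177650 g(21,5)=149226 g(21,7)=95931 g(21,9)=48279 g(21,11)=19019 g(21,13)=5775 g(21,15)=1309 g(21,17)=209 g(21,19)=21 g(21,21)=1
t=22: g(22,0)=208012 g(22,2)=326876 g(22,4)=326876 g(22,6)=245157 g(22,8)=144210 g(22,10)=67298 g(22,12)=24794 g(22,14)=7084 g(22,16)=1518 g(22,18)=230 g(22,20)=22 g(22,22)=1
t=23: g(23,-1)=208012 g(23,1)=534888 g(23,3)=653752 g(23,5)=572033 g(23,7)=389367 g(23,9)=211508 g(23,11)=92092 g(23,13)=31878 g(23,15)=8602 g(23,17)=1748 g(23,19)=252 g(23,21)=23 g(23,23)=1
t=24: g(24,0)=742900 g(24,2)=1188640 g(24,4)=1225785 g(24,6)=961400 g(24,8)=600875 g(24,10)=303600 g(24,12)=123970 g(24,14)=40480 g(24,16)=10350 g(24,18)=2000 g(24,20)=275 g(24,22)=24 g(24,24)=1
t=25: g(25,-1)=742900 g(25,1)=1931540 g(25,3)=2414425 g(25,5)=2187185 g(25,7)=1562275 g(25,9)=904475 g(25,11)=427570 g(25,13)=164450 g(25,15)=50830 g(25,17)=12350 g(25,19)=2275 g(25,21)=299 g(25,23)=25 g(25,25)=1
Paths never hitting -2: Σ_s g(25,s) = 10400600
Paths hitting -2: 2^25 - 10400600 = 23153832
P = 23153832/33554432 = 2894229/4194304

Answer: 2894229/4194304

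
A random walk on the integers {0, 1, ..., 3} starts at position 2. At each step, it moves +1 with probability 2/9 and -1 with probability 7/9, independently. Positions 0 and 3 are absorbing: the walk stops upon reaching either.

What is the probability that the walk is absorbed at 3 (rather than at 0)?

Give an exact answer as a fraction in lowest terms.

Answer: 18/67

Derivation:
Biased walk: p = 2/9, q = 7/9, r = q/p = 7/2
Gambler's ruin: P(hit 3 before 0 | start at 2) = (1 - r^a)/(1 - r^N)
r^2 = 49/4; r^3 = 343/8
P = (1 - 49/4) / (1 - 343/8) = -45/4 / -335/8 = 18/67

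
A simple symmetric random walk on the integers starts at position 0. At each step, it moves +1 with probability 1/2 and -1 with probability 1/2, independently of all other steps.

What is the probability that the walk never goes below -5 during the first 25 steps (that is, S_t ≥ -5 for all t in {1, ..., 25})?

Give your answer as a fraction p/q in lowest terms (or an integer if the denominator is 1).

Answer: 3231615/4194304

Derivation:
Let f(t,s) = #length-t paths at position s with S_1..S_t all ≥ -5.
f(t,s) = f(t-1,s-1) + f(t-1,s+1) for s ≥ -5; f(t,s) = 0 for s < -5.
t=0: f(0,0)=1
t=1: f(1,-1)=1 f(1,1)=1
t=2: f(2,-2)=1 f(2,0)=2 f(2,2)=1
t=3: f(3,-3)=1 f(3,-1)=3 f(3,1)=3 f(3,3)=1
t=4: f(4,-4)=1 f(4,-2)=4 f(4,0)=6 f(4,2)=4 f(4,4)=1
t=5: f(5,-5)=1 f(5,-3)=5 f(5,-1)=10 f(5,1)=10 f(5,3)=5 f(5,5)=1
t=6: f(6,-4)=6 f(6,-2)=15 f(6,0)=20 f(6,2)=15 f(6,4)=6 f(6,6)=1
t=7: f(7,-5)=6 f(7,-3)=21 f(7,-1)=35 f(7,1)=35 f(7,3)=21 f(7,5)=7 f(7,7)=1
t=8: f(8,-4)=27 f(8,-2)=56 f(8,0)=70 f(8,2)=56 f(8,4)=28 f(8,6)=8 f(8,8)=1
t=9: f(9,-5)=27 f(9,-3)=83 f(9,-1)=126 f(9,1)=126 f(9,3)=84 f(9,5)=36 f(9,7)=9 f(9,9)=1
t=10: f(10,-4)=110 f(10,-2)=209 f(10,0)=252 f(10,2)=210 f(10,4)=120 f(10,6)=45 f(10,8)=10 f(10,10)=1
t=11: f(11,-5)=110 f(11,-3)=319 f(11,-1)=461 f(11,1)=462 f(11,3)=330 f(11,5)=165 f(11,7)=55 f(11,9)=11 f(11,11)=1
t=12: f(12,-4)=429 f(12,-2)=780 f(12,0)=923 f(12,2)=792 f(12,4)=495 f(12,6)=220 f(12,8)=66 f(12,10)=12 f(12,12)=1
t=13: f(13,-5)=429 f(13,-3)=1209 f(13,-1)=1703 f(13,1)=1715 f(13,3)=1287 f(13,5)=715 f(13,7)=286 f(13,9)=78 f(13,11)=13 f(13,13)=1
t=14: f(14,-4)=1638 f(14,-2)=2912 f(14,0)=3418 f(14,2)=3002 f(14,4)=2002 f(14,6)=1001 f(14,8)=364 f(14,10)=91 f(14,12)=14 f(14,14)=1
t=15: f(15,-5)=1638 f(15,-3)=4550 f(15,-1)=6330 f(15,1)=6420 f(15,3)=5004 f(15,5)=3003 f(15,7)=1365 f(15,9)=455 f(15,11)=105 f(15,13)=15 f(15,15)=1
t=16: f(16,-4)=6188 f(16,-2)=10880 f(16,0)=12750 f(16,2)=11424 f(16,4)=8007 f(16,6)=4368 f(16,8)=1820 f(16,10)=560 f(16,12)=120 f(16,14)=16 f(16,16)=1
t=17: f(17,-5)=6188 f(17,-3)=17068 f(17,-1)=23630 f(17,1)=24174 f(17,3)=19431 f(17,5)=12375 f(17,7)=6188 f(17,9)=2380 f(17,11)=680 f(17,13)=136 f(17,15)=17 f(17,17)=1
t=18: f(18,-4)=23256 f(18,-2)=40698 f(18,0)=47804 f(18,2)=43605 f(18,4)=31806 f(18,6)=18563 f(18,8)=8568 f(18,10)=3060 f(18,12)=816 f(18,14)=153 f(18,16)=18 f(18,18)=1
t=19: f(19,-5)=23256 f(19,-3)=63954 f(19,-1)=88502 f(19,1)=91409 f(19,3)=75411 f(19,5)=50369 f(19,7)=27131 f(19,9)=11628 f(19,11)=3876 f(19,13)=969 f(19,15)=171 f(19,17)=19 f(19,19)=1
t=20: f(20,-4)=87210 f(20,-2)=152456 f(20,0)=179911 f(20,2)=166820 f(20,4)=125780 f(20,6)=77500 f(20,8)=38759 f(20,10)=15504 f(20,12)=4845 f(20,14)=1140 f(20,16)=190 f(20,18)=20 f(20,20)=1
t=21: f(21,-5)=87210 f(21,-3)=239666 f(21,-1)=332367 f(21,1)=346731 f(21,3)=292600 f(21,5)=203280 f(21,7)=116259 f(21,9)=54263 f(21,11)=20349 f(21,13)=5985 f(21,15)=1330 f(21,17)=210 f(21,19)=21 f(21,21)=1
t=22: f(22,-4)=326876 f(22,-2)=572033 f(22,0)=679098 f(22,2)=639331 f(22,4)=495880 f(22,6)=319539 f(22,8)=170522 f(22,10)=74612 f(22,12)=26334 f(22,14)=7315 f(22,16)=1540 f(22,18)=231 f(22,20)=22 f(22,22)=1
t=23: f(23,-5)=326876 f(23,-3)=898909 f(23,-1)=1251131 f(23,1)=1318429 f(23,3)=1135211 f(23,5)=815419 f(23,7)=490061 f(23,9)=245134 f(23,11)=100946 f(23,13)=33649 f(23,15)=8855 f(23,17)=1771 f(23,19)=253 f(23,21)=23 f(23,23)=1
t=24: f(24,-4)=1225785 f(24,-2)=2150040 f(24,0)=2569560 f(24,2)=2453640 f(24,4)=1950630 f(24,6)=1305480 f(24,8)=735195 f(24,10)=346080 f(24,12)=134595 f(24,14)=42504 f(24,16)=10626 f(24,18)=2024 f(24,20)=276 f(24,22)=24 f(24,24)=1
t=25: f(25,-5)=1225785 f(25,-3)=3375825 f(25,-1)=4719600 f(25,1)=5023200 f(25,3)=4404270 f(25,5)=3256110 f(25,7)=2040675 f(25,9)=1081275 f(25,11)=480675 f(25,13)=177099 f(25,15)=53130 f(25,17)=12650 f(25,19)=2300 f(25,21)=300 f(25,23)=25 f(25,25)=1
Σ_s f(25,s) = 25852920
P = 25852920/33554432 = 3231615/4194304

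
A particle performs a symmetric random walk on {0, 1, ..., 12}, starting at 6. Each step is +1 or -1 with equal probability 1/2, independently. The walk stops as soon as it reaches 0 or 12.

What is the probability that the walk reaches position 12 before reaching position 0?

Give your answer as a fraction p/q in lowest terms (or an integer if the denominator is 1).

Symmetric walk (p = 1/2): the harmonic-function argument gives P(hit 12 before 0 | start at 6) = a/N.
P = 6/12 = 1/2

Answer: 1/2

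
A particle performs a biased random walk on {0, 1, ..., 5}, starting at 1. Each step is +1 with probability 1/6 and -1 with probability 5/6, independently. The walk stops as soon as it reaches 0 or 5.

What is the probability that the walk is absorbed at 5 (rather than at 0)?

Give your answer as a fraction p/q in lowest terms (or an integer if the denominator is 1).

Biased walk: p = 1/6, q = 5/6, r = q/p = 5
Gambler's ruin: P(hit 5 before 0 | start at 1) = (1 - r^a)/(1 - r^N)
r^1 = 5; r^5 = 3125
P = (1 - 5) / (1 - 3125) = -4 / -3124 = 1/781

Answer: 1/781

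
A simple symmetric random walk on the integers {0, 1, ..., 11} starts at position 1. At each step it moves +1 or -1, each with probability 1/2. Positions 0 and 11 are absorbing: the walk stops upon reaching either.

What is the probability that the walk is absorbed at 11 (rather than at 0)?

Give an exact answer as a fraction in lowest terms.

Answer: 1/11

Derivation:
Symmetric walk (p = 1/2): the harmonic-function argument gives P(hit 11 before 0 | start at 1) = a/N.
P = 1/11 = 1/11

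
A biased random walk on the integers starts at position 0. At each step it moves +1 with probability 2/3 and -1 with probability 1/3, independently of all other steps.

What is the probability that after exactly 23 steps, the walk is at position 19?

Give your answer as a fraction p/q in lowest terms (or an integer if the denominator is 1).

Answer: 530579456/94143178827

Derivation:
To reach position 19 after 23 steps: need 21 steps of +1 and 2 steps of -1.
Number of such sequences: C(23,21) = 253
Each has probability (2/3)^21 · (1/3)^2 = 2097152/94143178827
P = 253 · 2097152/94143178827 = 530579456/94143178827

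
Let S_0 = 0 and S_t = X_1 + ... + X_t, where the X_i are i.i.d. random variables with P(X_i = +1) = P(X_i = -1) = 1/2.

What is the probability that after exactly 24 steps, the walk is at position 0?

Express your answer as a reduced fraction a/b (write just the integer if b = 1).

To return to 0 after 24 steps: need exactly 12 steps of +1 and 12 of -1.
Favorable paths: C(24,12) = 2704156
Total paths: 2^24 = 16777216
P = 2704156/16777216 = 676039/4194304

Answer: 676039/4194304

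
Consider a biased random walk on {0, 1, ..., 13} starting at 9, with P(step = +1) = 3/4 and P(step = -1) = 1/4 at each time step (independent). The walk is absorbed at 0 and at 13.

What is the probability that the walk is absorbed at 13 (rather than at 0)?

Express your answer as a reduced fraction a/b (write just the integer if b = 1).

Answer: 797121/797161

Derivation:
Biased walk: p = 3/4, q = 1/4, r = q/p = 1/3
Gambler's ruin: P(hit 13 before 0 | start at 9) = (1 - r^a)/(1 - r^N)
r^9 = 1/19683; r^13 = 1/1594323
P = (1 - 1/19683) / (1 - 1/1594323) = 19682/19683 / 1594322/1594323 = 797121/797161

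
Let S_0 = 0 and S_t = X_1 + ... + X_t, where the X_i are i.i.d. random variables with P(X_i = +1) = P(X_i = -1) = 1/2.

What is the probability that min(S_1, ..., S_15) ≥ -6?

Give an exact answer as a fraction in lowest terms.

Let f(t,s) = #length-t paths at position s with S_1..S_t all ≥ -6.
f(t,s) = f(t-1,s-1) + f(t-1,s+1) for s ≥ -6; f(t,s) = 0 for s < -6.
t=0: f(0,0)=1
t=1: f(1,-1)=1 f(1,1)=1
t=2: f(2,-2)=1 f(2,0)=2 f(2,2)=1
t=3: f(3,-3)=1 f(3,-1)=3 f(3,1)=3 f(3,3)=1
t=4: f(4,-4)=1 f(4,-2)=4 f(4,0)=6 f(4,2)=4 f(4,4)=1
t=5: f(5,-5)=1 f(5,-3)=5 f(5,-1)=10 f(5,1)=10 f(5,3)=5 f(5,5)=1
t=6: f(6,-6)=1 f(6,-4)=6 f(6,-2)=15 f(6,0)=20 f(6,2)=15 f(6,4)=6 f(6,6)=1
t=7: f(7,-5)=7 f(7,-3)=21 f(7,-1)=35 f(7,1)=35 f(7,3)=21 f(7,5)=7 f(7,7)=1
t=8: f(8,-6)=7 f(8,-4)=28 f(8,-2)=56 f(8,0)=70 f(8,2)=56 f(8,4)=28 f(8,6)=8 f(8,8)=1
t=9: f(9,-5)=35 f(9,-3)=84 f(9,-1)=126 f(9,1)=126 f(9,3)=84 f(9,5)=36 f(9,7)=9 f(9,9)=1
t=10: f(10,-6)=35 f(10,-4)=119 f(10,-2)=210 f(10,0)=252 f(10,2)=210 f(10,4)=120 f(10,6)=45 f(10,8)=10 f(10,10)=1
t=11: f(11,-5)=154 f(11,-3)=329 f(11,-1)=462 f(11,1)=462 f(11,3)=330 f(11,5)=165 f(11,7)=55 f(11,9)=11 f(11,11)=1
t=12: f(12,-6)=154 f(12,-4)=483 f(12,-2)=791 f(12,0)=924 f(12,2)=792 f(12,4)=495 f(12,6)=220 f(12,8)=66 f(12,10)=12 f(12,12)=1
t=13: f(13,-5)=637 f(13,-3)=1274 f(13,-1)=1715 f(13,1)=1716 f(13,3)=1287 f(13,5)=715 f(13,7)=286 f(13,9)=78 f(13,11)=13 f(13,13)=1
t=14: f(14,-6)=637 f(14,-4)=1911 f(14,-2)=2989 f(14,0)=3431 f(14,2)=3003 f(14,4)=2002 f(14,6)=1001 f(14,8)=364 f(14,10)=91 f(14,12)=14 f(14,14)=1
t=15: f(15,-5)=2548 f(15,-3)=4900 f(15,-1)=6420 f(15,1)=6434 f(15,3)=5005 f(15,5)=3003 f(15,7)=1365 f(15,9)=455 f(15,11)=105 f(15,13)=15 f(15,15)=1
Σ_s f(15,s) = 30251
P = 30251/32768 = 30251/32768

Answer: 30251/32768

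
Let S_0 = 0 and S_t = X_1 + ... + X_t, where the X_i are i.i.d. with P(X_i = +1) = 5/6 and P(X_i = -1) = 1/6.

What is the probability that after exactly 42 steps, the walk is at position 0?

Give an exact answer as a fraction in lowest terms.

Answer: 10694223134517669677734375/20051241808265601101758268964864

Derivation:
To be at 0 after 42 steps: need exactly 21 steps of +1 and 21 of -1.
Number of such sequences: C(42,21) = 538257874440
Each has probability (5/6)^21 · (1/6)^21 = 476837158203125/481229803398374426442198455156736
P = 538257874440 · 476837158203125/481229803398374426442198455156736 = 10694223134517669677734375/20051241808265601101758268964864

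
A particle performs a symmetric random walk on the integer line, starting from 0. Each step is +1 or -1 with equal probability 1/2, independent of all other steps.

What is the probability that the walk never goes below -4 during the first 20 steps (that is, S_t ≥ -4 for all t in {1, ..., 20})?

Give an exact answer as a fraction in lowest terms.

Answer: 96577/131072

Derivation:
Let f(t,s) = #length-t paths at position s with S_1..S_t all ≥ -4.
f(t,s) = f(t-1,s-1) + f(t-1,s+1) for s ≥ -4; f(t,s) = 0 for s < -4.
t=0: f(0,0)=1
t=1: f(1,-1)=1 f(1,1)=1
t=2: f(2,-2)=1 f(2,0)=2 f(2,2)=1
t=3: f(3,-3)=1 f(3,-1)=3 f(3,1)=3 f(3,3)=1
t=4: f(4,-4)=1 f(4,-2)=4 f(4,0)=6 f(4,2)=4 f(4,4)=1
t=5: f(5,-3)=5 f(5,-1)=10 f(5,1)=10 f(5,3)=5 f(5,5)=1
t=6: f(6,-4)=5 f(6,-2)=15 f(6,0)=20 f(6,2)=15 f(6,4)=6 f(6,6)=1
t=7: f(7,-3)=20 f(7,-1)=35 f(7,1)=35 f(7,3)=21 f(7,5)=7 f(7,7)=1
t=8: f(8,-4)=20 f(8,-2)=55 f(8,0)=70 f(8,2)=56 f(8,4)=28 f(8,6)=8 f(8,8)=1
t=9: f(9,-3)=75 f(9,-1)=125 f(9,1)=126 f(9,3)=84 f(9,5)=36 f(9,7)=9 f(9,9)=1
t=10: f(10,-4)=75 f(10,-2)=200 f(10,0)=251 f(10,2)=210 f(10,4)=120 f(10,6)=45 f(10,8)=10 f(10,10)=1
t=11: f(11,-3)=275 f(11,-1)=451 f(11,1)=461 f(11,3)=330 f(11,5)=165 f(11,7)=55 f(11,9)=11 f(11,11)=1
t=12: f(12,-4)=275 f(12,-2)=726 f(12,0)=912 f(12,2)=791 f(12,4)=495 f(12,6)=220 f(12,8)=66 f(12,10)=12 f(12,12)=1
t=13: f(13,-3)=1001 f(13,-1)=1638 f(13,1)=1703 f(13,3)=1286 f(13,5)=715 f(13,7)=286 f(13,9)=78 f(13,11)=13 f(13,13)=1
t=14: f(14,-4)=1001 f(14,-2)=2639 f(14,0)=3341 f(14,2)=2989 f(14,4)=2001 f(14,6)=1001 f(14,8)=364 f(14,10)=91 f(14,12)=14 f(14,14)=1
t=15: f(15,-3)=3640 f(15,-1)=5980 f(15,1)=6330 f(15,3)=4990 f(15,5)=3002 f(15,7)=1365 f(15,9)=455 f(15,11)=105 f(15,13)=15 f(15,15)=1
t=16: f(16,-4)=3640 f(16,-2)=9620 f(16,0)=12310 f(16,2)=11320 f(16,4)=7992 f(16,6)=4367 f(16,8)=1820 f(16,10)=560 f(16,12)=120 f(16,14)=16 f(16,16)=1
t=17: f(17,-3)=13260 f(17,-1)=21930 f(17,1)=23630 f(17,3)=19312 f(17,5)=12359 f(17,7)=6187 f(17,9)=2380 f(17,11)=680 f(17,13)=136 f(17,15)=17 f(17,17)=1
t=18: f(18,-4)=13260 f(18,-2)=35190 f(18,0)=45560 f(18,2)=42942 f(18,4)=31671 f(18,6)=18546 f(18,8)=8567 f(18,10)=3060 f(18,12)=816 f(18,14)=153 f(18,16)=18 f(18,18)=1
t=19: f(19,-3)=48450 f(19,-1)=80750 f(19,1)=88502 f(19,3)=74613 f(19,5)=50217 f(19,7)=27113 f(19,9)=11627 f(19,11)=3876 f(19,13)=969 f(19,15)=171 f(19,17)=19 f(19,19)=1
t=20: f(20,-4)=48450 f(20,-2)=129200 f(20,0)=169252 f(20,2)=163115 f(20,4)=124830 f(20,6)=77330 f(20,8)=38740 f(20,10)=15503 f(20,12)=4845 f(20,14)=1140 f(20,16)=190 f(20,18)=20 f(20,20)=1
Σ_s f(20,s) = 772616
P = 772616/1048576 = 96577/131072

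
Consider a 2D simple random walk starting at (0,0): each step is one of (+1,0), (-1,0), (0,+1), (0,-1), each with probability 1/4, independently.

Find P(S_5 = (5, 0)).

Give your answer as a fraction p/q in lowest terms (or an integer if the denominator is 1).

Answer: 1/1024

Derivation:
Let h be the number of horizontal steps (so 5-h are vertical). To end at (5,0) need (h+5)/2 right-steps and ((5-h)+0)/2 up-steps.
Sum over h with 5 ≤ h ≤ 5, h ≡ 1 (mod 2), 5-h ≡ 0 (mod 2):
h=5: C(5,5)·C(5,5)·C(0,0) = 1·1·1 = 1
Total favorable: 1
Total paths: 4^5 = 1024
P = 1/1024 = 1/1024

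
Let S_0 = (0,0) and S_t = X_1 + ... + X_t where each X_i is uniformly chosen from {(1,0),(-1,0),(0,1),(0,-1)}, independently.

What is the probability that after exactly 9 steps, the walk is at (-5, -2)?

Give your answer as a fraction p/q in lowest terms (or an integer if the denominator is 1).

Answer: 189/65536

Derivation:
Let h be the number of horizontal steps (so 9-h are vertical). To end at (-5,-2) need (h-5)/2 right-steps and ((9-h)-2)/2 up-steps.
Sum over h with 5 ≤ h ≤ 7, h ≡ 1 (mod 2), 9-h ≡ 0 (mod 2):
h=5: C(9,5)·C(5,0)·C(4,1) = 126·1·4 = 504
h=7: C(9,7)·C(7,1)·C(2,0) = 36·7·1 = 252
Total favorable: 756
Total paths: 4^9 = 262144
P = 756/262144 = 189/65536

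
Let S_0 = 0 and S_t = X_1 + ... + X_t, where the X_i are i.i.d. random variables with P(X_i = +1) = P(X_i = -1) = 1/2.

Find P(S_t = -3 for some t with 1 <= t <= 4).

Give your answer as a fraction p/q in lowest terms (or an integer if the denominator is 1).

Count via complement. Let g(t,s) = #length-t paths at position s with S_1..S_t all ≠ -3.
g(t,s) = g(t-1,s-1) + g(t-1,s+1) for s ≠ -3; g(t,-3) = 0.
t=0: g(0,0)=1
t=1: g(1,-1)=1 g(1,1)=1
t=2: g(2,-2)=1 g(2,0)=2 g(2,2)=1
t=3: g(3,-1)=3 g(3,1)=3 g(3,3)=1
t=4: g(4,-2)=3 g(4,0)=6 g(4,2)=4 g(4,4)=1
Paths never hitting -3: Σ_s g(4,s) = 14
Paths hitting -3: 2^4 - 14 = 2
P = 2/16 = 1/8

Answer: 1/8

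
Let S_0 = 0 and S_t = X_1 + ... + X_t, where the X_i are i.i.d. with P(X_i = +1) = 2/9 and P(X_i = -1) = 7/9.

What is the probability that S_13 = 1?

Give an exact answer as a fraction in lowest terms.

Answer: 8613789184/847288609443

Derivation:
To reach position 1 after 13 steps: need 7 steps of +1 and 6 steps of -1.
Number of such sequences: C(13,7) = 1716
Each has probability (2/9)^7 · (7/9)^6 = 15059072/2541865828329
P = 1716 · 15059072/2541865828329 = 8613789184/847288609443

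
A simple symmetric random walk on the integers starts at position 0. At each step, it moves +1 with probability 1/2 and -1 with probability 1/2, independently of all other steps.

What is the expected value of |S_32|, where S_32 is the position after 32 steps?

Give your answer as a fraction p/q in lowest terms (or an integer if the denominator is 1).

S_32 takes values m ≡ 0 (mod 2) with |m| ≤ 32; P(S_32=m) = C(32,(32+m)/2)/2^32.
Total paths: 2^32 = 4294967296
Distribution: P(S=-32)=1/4294967296, P(S=-30)=32/4294967296, P(S=-28)=496/4294967296, P(S=-26)=4960/4294967296, P(S=-24)=35960/4294967296, P(S=-22)=201376/4294967296, P(S=-20)=906192/4294967296, P(S=-18)=3365856/4294967296, P(S=-16)=10518300/4294967296, P(S=-14)=28048800/4294967296, P(S=-12)=64512240/4294967296, P(S=-10)=129024480/4294967296, P(S=-8)=225792840/4294967296, P(S=-6)=347373600/4294967296, P(S=-4)=471435600/4294967296, P(S=-2)=565722720/4294967296, P(S=0)=601080390/4294967296, P(S=2)=565722720/4294967296, P(S=4)=471435600/4294967296, P(S=6)=347373600/4294967296, P(S=8)=225792840/4294967296, P(S=10)=129024480/4294967296, P(S=12)=64512240/4294967296, P(S=14)=28048800/4294967296, P(S=16)=10518300/4294967296, P(S=18)=3365856/4294967296, P(S=20)=906192/4294967296, P(S=22)=201376/4294967296, P(S=24)=35960/4294967296, P(S=26)=4960/4294967296, P(S=28)=496/4294967296, P(S=30)=32/4294967296, P(S=32)=1/4294967296
E[|S_32|] = Σ_m |m|·P(S_32=m) = 19234572480/4294967296 = 300540195/67108864

Answer: 300540195/67108864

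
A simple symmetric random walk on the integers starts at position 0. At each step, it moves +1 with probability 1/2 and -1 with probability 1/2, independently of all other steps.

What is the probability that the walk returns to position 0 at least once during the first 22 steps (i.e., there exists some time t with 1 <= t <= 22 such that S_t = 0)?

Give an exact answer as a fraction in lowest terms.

Count via complement. Let g(t,s) = #length-t paths at position s with S_1..S_t all ≠ 0.
g(t,s) = g(t-1,s-1) + g(t-1,s+1) for s ≠ 0; g(t,0) = 0.
t=0: g(0,0)=1
t=1: g(1,-1)=1 g(1,1)=1
t=2: g(2,-2)=1 g(2,2)=1
t=3: g(3,-3)=1 g(3,-1)=1 g(3,1)=1 g(3,3)=1
t=4: g(4,-4)=1 g(4,-2)=2 g(4,2)=2 g(4,4)=1
t=5: g(5,-5)=1 g(5,-3)=3 g(5,-1)=2 g(5,1)=2 g(5,3)=3 g(5,5)=1
t=6: g(6,-6)=1 g(6,-4)=4 g(6,-2)=5 g(6,2)=5 g(6,4)=4 g(6,6)=1
t=7: g(7,-7)=1 g(7,-5)=5 g(7,-3)=9 g(7,-1)=5 g(7,1)=5 g(7,3)=9 g(7,5)=5 g(7,7)=1
t=8: g(8,-8)=1 g(8,-6)=6 g(8,-4)=14 g(8,-2)=14 g(8,2)=14 g(8,4)=14 g(8,6)=6 g(8,8)=1
t=9: g(9,-9)=1 g(9,-7)=7 g(9,-5)=20 g(9,-3)=28 g(9,-1)=14 g(9,1)=14 g(9,3)=28 g(9,5)=20 g(9,7)=7 g(9,9)=1
t=10: g(10,-10)=1 g(10,-8)=8 g(10,-6)=27 g(10,-4)=48 g(10,-2)=42 g(10,2)=42 g(10,4)=48 g(10,6)=27 g(10,8)=8 g(10,10)=1
t=11: g(11,-11)=1 g(11,-9)=9 g(11,-7)=35 g(11,-5)=75 g(11,-3)=90 g(11,-1)=42 g(11,1)=42 g(11,3)=90 g(11,5)=75 g(11,7)=35 g(11,9)=9 g(11,11)=1
t=12: g(12,-12)=1 g(12,-10)=10 g(12,-8)=44 g(12,-6)=110 g(12,-4)=165 g(12,-2)=132 g(12,2)=132 g(12,4)=165 g(12,6)=110 g(12,8)=44 g(12,10)=10 g(12,12)=1
t=13: g(13,-13)=1 g(13,-11)=11 g(13,-9)=54 g(13,-7)=154 g(13,-5)=275 g(13,-3)=297 g(13,-1)=132 g(13,1)=132 g(13,3)=297 g(13,5)=275 g(13,7)=154 g(13,9)=54 g(13,11)=11 g(13,13)=1
t=14: g(14,-14)=1 g(14,-12)=12 g(14,-10)=65 g(14,-8)=208 g(14,-6)=429 g(14,-4)=572 g(14,-2)=429 g(14,2)=429 g(14,4)=572 g(14,6)=429 g(14,8)=208 g(14,10)=65 g(14,12)=12 g(14,14)=1
t=15: g(15,-15)=1 g(15,-13)=13 g(15,-11)=77 g(15,-9)=273 g(15,-7)=637 g(15,-5)=1001 g(15,-3)=1001 g(15,-1)=429 g(15,1)=429 g(15,3)=1001 g(15,5)=1001 g(15,7)=637 g(15,9)=273 g(15,11)=77 g(15,13)=13 g(15,15)=1
t=16: g(16,-16)=1 g(16,-14)=14 g(16,-12)=90 g(16,-10)=350 g(16,-8)=910 g(16,-6)=1638 g(16,-4)=2002 g(16,-2)=1430 g(16,2)=1430 g(16,4)=2002 g(16,6)=1638 g(16,8)=910 g(16,10)=350 g(16,12)=90 g(16,14)=14 g(16,16)=1
t=17: g(17,-17)=1 g(17,-15)=15 g(17,-13)=104 g(17,-11)=440 g(17,-9)=1260 g(17,-7)=2548 g(17,-5)=3640 g(17,-3)=3432 g(17,-1)=1430 g(17,1)=1430 g(17,3)=3432 g(17,5)=3640 g(17,7)=2548 g(17,9)=1260 g(17,11)=440 g(17,13)=104 g(17,15)=15 g(17,17)=1
t=18: g(18,-18)=1 g(18,-16)=16 g(18,-14)=119 g(18,-12)=544 g(18,-10)=1700 g(18,-8)=3808 g(18,-6)=6188 g(18,-4)=7072 g(18,-2)=4862 g(18,2)=4862 g(18,4)=7072 g(18,6)=6188 g(18,8)=3808 g(18,10)=1700 g(18,12)=544 g(18,14)=119 g(18,16)=16 g(18,18)=1
t=19: g(19,-19)=1 g(19,-17)=17 g(19,-15)=135 g(19,-13)=663 g(19,-11)=2244 g(19,-9)=5508 g(19,-7)=9996 g(19,-5)=13260 g(19,-3)=11934 g(19,-1)=4862 g(19,1)=4862 g(19,3)=11934 g(19,5)=13260 g(19,7)=9996 g(19,9)=5508 g(19,11)=2244 g(19,13)=663 g(19,15)=135 g(19,17)=17 g(19,19)=1
t=20: g(20,-20)=1 g(20,-18)=18 g(20,-16)=152 g(20,-14)=798 g(20,-12)=2907 g(20,-10)=7752 g(20,-8)=15504 g(20,-6)=23256 g(20,-4)=25194 g(20,-2)=16796 g(20,2)=16796 g(20,4)=25194 g(20,6)=23256 g(20,8)=15504 g(20,10)=7752 g(20,12)=2907 g(20,14)=798 g(20,16)=152 g(20,18)=18 g(20,20)=1
t=21: g(21,-21)=1 g(21,-19)=19 g(21,-17)=170 g(21,-15)=950 g(21,-13)=3705 g(21,-11)=10659 g(21,-9)=23256 g(21,-7)=38760 g(21,-5)=48450 g(21,-3)=41990 g(21,-1)=16796 g(21,1)=16796 g(21,3)=41990 g(21,5)=48450 g(21,7)=38760 g(21,9)=23256 g(21,11)=10659 g(21,13)=3705 g(21,15)=950 g(21,17)=170 g(21,19)=19 g(21,21)=1
t=22: g(22,-22)=1 g(22,-20)=20 g(22,-18)=189 g(22,-16)=1120 g(22,-14)=4655 g(22,-12)=14364 g(22,-10)=33915 g(22,-8)=62016 g(22,-6)=87210 g(22,-4)=90440 g(22,-2)=58786 g(22,2)=58786 g(22,4)=90440 g(22,6)=87210 g(22,8)=62016 g(22,10)=33915 g(22,12)=14364 g(22,14)=4655 g(22,16)=1120 g(22,18)=189 g(22,20)=20 g(22,22)=1
Paths never hitting 0: Σ_s g(22,s) = 705432
Paths hitting 0: 2^22 - 705432 = 3488872
P = 3488872/4194304 = 436109/524288

Answer: 436109/524288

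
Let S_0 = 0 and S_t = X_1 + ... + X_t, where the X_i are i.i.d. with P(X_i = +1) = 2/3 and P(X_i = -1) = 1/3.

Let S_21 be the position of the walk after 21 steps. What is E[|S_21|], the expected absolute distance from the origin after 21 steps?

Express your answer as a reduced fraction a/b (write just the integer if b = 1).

S_21 takes values m ≡ 1 (mod 2) with |m| ≤ 21; P(S_21=m) = C(21,(21+m)/2) · (2/3)^((21+m)/2) · (1/3)^((21-m)/2).
Distribution: P(S=-21)=1/10460353203, P(S=-19)=14/3486784401, P(S=-17)=280/3486784401, P(S=-15)=10640/10460353203, P(S=-13)=10640/1162261467, P(S=-11)=72352/1162261467, P(S=-9)=1157632/3486784401, P(S=-7)=1653760/1162261467, P(S=-5)=5788160/1162261467, P(S=-3)=150492160/10460353203, P(S=-1)=120393728/3486784401, P(S=1)=240787456/3486784401, P(S=3)=1203937280/10460353203, P(S=5)=185221120/1162261467, P(S=7)=211681280/1162261467, P(S=9)=592707584/3486784401, P(S=11)=148176896/1162261467, P(S=13)=87162880/1162261467, P(S=15)=348651520/10460353203, P(S=17)=36700160/3486784401, P(S=19)=7340032/3486784401, P(S=21)=2097152/10460353203
E[|S_21|] = Σ_m |m|·P(S_21=m) = 8406308099/1162261467

Answer: 8406308099/1162261467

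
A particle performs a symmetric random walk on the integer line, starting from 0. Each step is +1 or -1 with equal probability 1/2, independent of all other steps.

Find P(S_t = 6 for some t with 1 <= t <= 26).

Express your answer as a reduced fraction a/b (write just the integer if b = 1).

Count via complement. Let g(t,s) = #length-t paths at position s with S_1..S_t all ≠ 6.
g(t,s) = g(t-1,s-1) + g(t-1,s+1) for s ≠ 6; g(t,6) = 0.
t=0: g(0,0)=1
t=1: g(1,-1)=1 g(1,1)=1
t=2: g(2,-2)=1 g(2,0)=2 g(2,2)=1
t=3: g(3,-3)=1 g(3,-1)=3 g(3,1)=3 g(3,3)=1
t=4: g(4,-4)=1 g(4,-2)=4 g(4,0)=6 g(4,2)=4 g(4,4)=1
t=5: g(5,-5)=1 g(5,-3)=5 g(5,-1)=10 g(5,1)=10 g(5,3)=5 g(5,5)=1
t=6: g(6,-6)=1 g(6,-4)=6 g(6,-2)=15 g(6,0)=20 g(6,2)=15 g(6,4)=6
t=7: g(7,-7)=1 g(7,-5)=7 g(7,-3)=21 g(7,-1)=35 g(7,1)=35 g(7,3)=21 g(7,5)=6
t=8: g(8,-8)=1 g(8,-6)=8 g(8,-4)=28 g(8,-2)=56 g(8,0)=70 g(8,2)=56 g(8,4)=27
t=9: g(9,-9)=1 g(9,-7)=9 g(9,-5)=36 g(9,-3)=84 g(9,-1)=126 g(9,1)=126 g(9,3)=83 g(9,5)=27
t=10: g(10,-10)=1 g(10,-8)=10 g(10,-6)=45 g(10,-4)=120 g(10,-2)=210 g(10,0)=252 g(10,2)=209 g(10,4)=110
t=11: g(11,-11)=1 g(11,-9)=11 g(11,-7)=55 g(11,-5)=165 g(11,-3)=330 g(11,-1)=462 g(11,1)=461 g(11,3)=319 g(11,5)=110
t=12: g(12,-12)=1 g(12,-10)=12 g(12,-8)=66 g(12,-6)=220 g(12,-4)=495 g(12,-2)=792 g(12,0)=923 g(12,2)=780 g(12,4)=429
t=13: g(13,-13)=1 g(13,-11)=13 g(13,-9)=78 g(13,-7)=286 g(13,-5)=715 g(13,-3)=1287 g(13,-1)=1715 g(13,1)=1703 g(13,3)=1209 g(13,5)=429
t=14: g(14,-14)=1 g(14,-12)=14 g(14,-10)=91 g(14,-8)=364 g(14,-6)=1001 g(14,-4)=2002 g(14,-2)=3002 g(14,0)=3418 g(14,2)=2912 g(14,4)=1638
t=15: g(15,-15)=1 g(15,-13)=15 g(15,-11)=105 g(15,-9)=455 g(15,-7)=1365 g(15,-5)=3003 g(15,-3)=5004 g(15,-1)=6420 g(15,1)=6330 g(15,3)=4550 g(15,5)=1638
t=16: g(16,-16)=1 g(16,-14)=16 g(16,-12)=120 g(16,-10)=560 g(16,-8)=1820 g(16,-6)=4368 g(16,-4)=8007 g(16,-2)=11424 g(16,0)=12750 g(16,2)=10880 g(16,4)=6188
t=17: g(17,-17)=1 g(17,-15)=17 g(17,-13)=136 g(17,-11)=680 g(17,-9)=2380 g(17,-7)=6188 g(17,-5)=12375 g(17,-3)=19431 g(17,-1)=24174 g(17,1)=23630 g(17,3)=17068 g(17,5)=6188
t=18: g(18,-18)=1 g(18,-16)=18 g(18,-14)=153 g(18,-12)=816 g(18,-10)=3060 g(18,-8)=8568 g(18,-6)=18563 g(18,-4)=31806 g(18,-2)=43605 g(18,0)=47804 g(18,2)=40698 g(18,4)=23256
t=19: g(19,-19)=1 g(19,-17)=19 g(19,-15)=171 g(19,-13)=969 g(19,-11)=3876 g(19,-9)=11628 g(19,-7)=27131 g(19,-5)=50369 g(19,-3)=75411 g(19,-1)=91409 g(19,1)=88502 g(19,3)=63954 g(19,5)=23256
t=20: g(20,-20)=1 g(20,-18)=20 g(20,-16)=190 g(20,-14)=1140 g(20,-12)=4845 g(20,-10)=15504 g(20,-8)=38759 g(20,-6)=77500 g(20,-4)=125780 g(20,-2)=166820 g(20,0)=179911 g(20,2)=152456 g(20,4)=87210
t=21: g(21,-21)=1 g(21,-19)=21 g(21,-17)=210 g(21,-15)=1330 g(21,-13)=5985 g(21,-11)=20349 g(21,-9)=54263 g(21,-7)=116259 g(21,-5)=203280 g(21,-3)=292600 g(21,-1)=346731 g(21,1)=332367 g(21,3)=239666 g(21,5)=87210
t=22: g(22,-22)=1 g(22,-20)=22 g(22,-18)=231 g(22,-16)=1540 g(22,-14)=7315 g(22,-12)=26334 g(22,-10)=74612 g(22,-8)=170522 g(22,-6)=319539 g(22,-4)=495880 g(22,-2)=639331 g(22,0)=679098 g(22,2)=572033 g(22,4)=326876
t=23: g(23,-23)=1 g(23,-21)=23 g(23,-19)=253 g(23,-17)=1771 g(23,-15)=8855 g(23,-13)=33649 g(23,-11)=100946 g(23,-9)=245134 g(23,-7)=490061 g(23,-5)=815419 g(23,-3)=1135211 g(23,-1)=1318429 g(23,1)=1251131 g(23,3)=898909 g(23,5)=326876
t=24: g(24,-24)=1 g(24,-22)=24 g(24,-20)=276 g(24,-18)=2024 g(24,-16)=10626 g(24,-14)=42504 g(24,-12)=134595 g(24,-10)=346080 g(24,-8)=735195 g(24,-6)=1305480 g(24,-4)=1950630 g(24,-2)=2453640 g(24,0)=2569560 g(24,2)=2150040 g(24,4)=1225785
t=25: g(25,-25)=1 g(25,-23)=25 g(25,-21)=300 g(25,-19)=2300 g(25,-17)=12650 g(25,-15)=53130 g(25,-13)=177099 g(25,-11)=480675 g(25,-9)=1081275 g(25,-7)=2040675 g(25,-5)=3256110 g(25,-3)=4404270 g(25,-1)=5023200 g(25,1)=4719600 g(25,3)=3375825 g(25,5)=1225785
t=26: g(26,-26)=1 g(26,-24)=26 g(26,-22)=325 g(26,-20)=2600 g(26,-18)=14950 g(26,-16)=65780 g(26,-14)=230229 g(26,-12)=657774 g(26,-10)=1561950 g(26,-8)=3121950 g(26,-6)=5296785 g(26,-4)=7660380 g(26,-2)=9427470 g(26,0)=9742800 g(26,2)=8095425 g(26,4)=4601610
Paths never hitting 6: Σ_s g(26,s) = 50480055
Paths hitting 6: 2^26 - 50480055 = 16628809
P = 16628809/67108864 = 16628809/67108864

Answer: 16628809/67108864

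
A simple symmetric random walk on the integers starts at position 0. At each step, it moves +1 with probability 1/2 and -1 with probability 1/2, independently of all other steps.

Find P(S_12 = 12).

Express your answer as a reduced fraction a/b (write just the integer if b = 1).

To reach position 12 after 12 steps: need 12 steps of +1 and 0 of -1.
Favorable paths: C(12,12) = 1
Total paths: 2^12 = 4096
P = 1/4096 = 1/4096

Answer: 1/4096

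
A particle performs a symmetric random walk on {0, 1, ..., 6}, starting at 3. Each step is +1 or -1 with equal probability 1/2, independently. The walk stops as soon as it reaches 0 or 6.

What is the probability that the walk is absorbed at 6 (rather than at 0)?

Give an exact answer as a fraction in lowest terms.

Symmetric walk (p = 1/2): the harmonic-function argument gives P(hit 6 before 0 | start at 3) = a/N.
P = 3/6 = 1/2

Answer: 1/2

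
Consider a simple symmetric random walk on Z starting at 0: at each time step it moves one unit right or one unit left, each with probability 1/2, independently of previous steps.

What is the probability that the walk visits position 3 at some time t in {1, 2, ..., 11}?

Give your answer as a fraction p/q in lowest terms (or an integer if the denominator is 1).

Count via complement. Let g(t,s) = #length-t paths at position s with S_1..S_t all ≠ 3.
g(t,s) = g(t-1,s-1) + g(t-1,s+1) for s ≠ 3; g(t,3) = 0.
t=0: g(0,0)=1
t=1: g(1,-1)=1 g(1,1)=1
t=2: g(2,-2)=1 g(2,0)=2 g(2,2)=1
t=3: g(3,-3)=1 g(3,-1)=3 g(3,1)=3
t=4: g(4,-4)=1 g(4,-2)=4 g(4,0)=6 g(4,2)=3
t=5: g(5,-5)=1 g(5,-3)=5 g(5,-1)=10 g(5,1)=9
t=6: g(6,-6)=1 g(6,-4)=6 g(6,-2)=15 g(6,0)=19 g(6,2)=9
t=7: g(7,-7)=1 g(7,-5)=7 g(7,-3)=21 g(7,-1)=34 g(7,1)=28
t=8: g(8,-8)=1 g(8,-6)=8 g(8,-4)=28 g(8,-2)=55 g(8,0)=62 g(8,2)=28
t=9: g(9,-9)=1 g(9,-7)=9 g(9,-5)=36 g(9,-3)=83 g(9,-1)=117 g(9,1)=90
t=10: g(10,-10)=1 g(10,-8)=10 g(10,-6)=45 g(10,-4)=119 g(10,-2)=200 g(10,0)=207 g(10,2)=90
t=11: g(11,-11)=1 g(11,-9)=11 g(11,-7)=55 g(11,-5)=164 g(11,-3)=319 g(11,-1)=407 g(11,1)=297
Paths never hitting 3: Σ_s g(11,s) = 1254
Paths hitting 3: 2^11 - 1254 = 794
P = 794/2048 = 397/1024

Answer: 397/1024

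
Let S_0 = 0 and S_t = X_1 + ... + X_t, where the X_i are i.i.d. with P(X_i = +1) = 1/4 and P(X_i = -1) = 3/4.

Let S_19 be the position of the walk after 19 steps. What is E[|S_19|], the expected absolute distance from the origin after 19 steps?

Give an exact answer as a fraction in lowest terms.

S_19 takes values m ≡ 1 (mod 2) with |m| ≤ 19; P(S_19=m) = C(19,(19+m)/2) · (1/4)^((19+m)/2) · (3/4)^((19-m)/2).
Distribution: P(S=-19)=1162261467/274877906944, P(S=-17)=7360989291/274877906944, P(S=-15)=22082967873/274877906944, P(S=-13)=41712272649/274877906944, P(S=-11)=13904090883/68719476736, P(S=-9)=13904090883/68719476736, P(S=-7)=10814292909/68719476736, P(S=-5)=6694562277/68719476736, P(S=-3)=6694562277/137438953472, P(S=-1)=2727414261/137438953472, P(S=1)=909138087/137438953472, P(S=3)=247946751/137438953472, P(S=5)=27549639/68719476736, P(S=7)=4944807/68719476736, P(S=9)=706401/68719476736, P(S=11)=78489/68719476736, P(S=13)=26163/274877906944, P(S=15)=1539/274877906944, P(S=17)=57/274877906944, P(S=19)=1/274877906944
E[|S_19|] = Σ_m |m|·P(S_19=m) = 163711838773/17179869184

Answer: 163711838773/17179869184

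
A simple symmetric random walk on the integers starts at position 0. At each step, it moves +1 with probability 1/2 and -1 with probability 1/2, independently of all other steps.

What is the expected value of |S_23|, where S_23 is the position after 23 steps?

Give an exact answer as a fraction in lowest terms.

Answer: 2028117/524288

Derivation:
S_23 takes values m ≡ 1 (mod 2) with |m| ≤ 23; P(S_23=m) = C(23,(23+m)/2)/2^23.
Total paths: 2^23 = 8388608
Distribution: P(S=-23)=1/8388608, P(S=-21)=23/8388608, P(S=-19)=253/8388608, P(S=-17)=1771/8388608, P(S=-15)=8855/8388608, P(S=-13)=33649/8388608, P(S=-11)=100947/8388608, P(S=-9)=245157/8388608, P(S=-7)=490314/8388608, P(S=-5)=817190/8388608, P(S=-3)=1144066/8388608, P(S=-1)=1352078/8388608, P(S=1)=1352078/8388608, P(S=3)=1144066/8388608, P(S=5)=817190/8388608, P(S=7)=490314/8388608, P(S=9)=245157/8388608, P(S=11)=100947/8388608, P(S=13)=33649/8388608, P(S=15)=8855/8388608, P(S=17)=1771/8388608, P(S=19)=253/8388608, P(S=21)=23/8388608, P(S=23)=1/8388608
E[|S_23|] = Σ_m |m|·P(S_23=m) = 32449872/8388608 = 2028117/524288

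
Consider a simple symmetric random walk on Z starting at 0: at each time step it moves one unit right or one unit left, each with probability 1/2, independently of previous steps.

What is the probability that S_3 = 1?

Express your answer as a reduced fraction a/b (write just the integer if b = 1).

To reach position 1 after 3 steps: need 2 steps of +1 and 1 of -1.
Favorable paths: C(3,2) = 3
Total paths: 2^3 = 8
P = 3/8 = 3/8

Answer: 3/8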